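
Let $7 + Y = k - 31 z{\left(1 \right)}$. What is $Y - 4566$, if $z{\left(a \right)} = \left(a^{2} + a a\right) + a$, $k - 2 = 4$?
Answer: $-4660$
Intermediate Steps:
$k = 6$ ($k = 2 + 4 = 6$)
$z{\left(a \right)} = a + 2 a^{2}$ ($z{\left(a \right)} = \left(a^{2} + a^{2}\right) + a = 2 a^{2} + a = a + 2 a^{2}$)
$Y = -94$ ($Y = -7 + \left(6 - 31 \cdot 1 \left(1 + 2 \cdot 1\right)\right) = -7 + \left(6 - 31 \cdot 1 \left(1 + 2\right)\right) = -7 + \left(6 - 31 \cdot 1 \cdot 3\right) = -7 + \left(6 - 93\right) = -7 - 87 = -94$)
$Y - 4566 = -94 - 4566 = -4660$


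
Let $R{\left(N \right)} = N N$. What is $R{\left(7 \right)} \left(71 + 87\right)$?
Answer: $7742$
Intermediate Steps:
$R{\left(N \right)} = N^{2}$
$R{\left(7 \right)} \left(71 + 87\right) = 7^{2} \left(71 + 87\right) = 49 \cdot 158 = 7742$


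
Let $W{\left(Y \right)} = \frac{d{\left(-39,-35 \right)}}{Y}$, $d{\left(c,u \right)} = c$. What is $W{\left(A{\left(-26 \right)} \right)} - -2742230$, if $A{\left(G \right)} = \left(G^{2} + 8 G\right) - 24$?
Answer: $\frac{405850027}{148} \approx 2.7422 \cdot 10^{6}$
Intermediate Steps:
$A{\left(G \right)} = -24 + G^{2} + 8 G$
$W{\left(Y \right)} = - \frac{39}{Y}$
$W{\left(A{\left(-26 \right)} \right)} - -2742230 = - \frac{39}{-24 + \left(-26\right)^{2} + 8 \left(-26\right)} - -2742230 = - \frac{39}{-24 + 676 - 208} + 2742230 = - \frac{39}{444} + 2742230 = \left(-39\right) \frac{1}{444} + 2742230 = - \frac{13}{148} + 2742230 = \frac{405850027}{148}$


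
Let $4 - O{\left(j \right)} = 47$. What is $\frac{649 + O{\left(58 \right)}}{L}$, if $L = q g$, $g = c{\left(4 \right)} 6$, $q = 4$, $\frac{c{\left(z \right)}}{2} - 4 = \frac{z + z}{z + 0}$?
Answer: $\frac{101}{48} \approx 2.1042$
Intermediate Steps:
$c{\left(z \right)} = 12$ ($c{\left(z \right)} = 8 + 2 \frac{z + z}{z + 0} = 8 + 2 \frac{2 z}{z} = 8 + 2 \cdot 2 = 8 + 4 = 12$)
$O{\left(j \right)} = -43$ ($O{\left(j \right)} = 4 - 47 = -43$)
$g = 72$ ($g = 12 \cdot 6 = 72$)
$L = 288$ ($L = 4 \cdot 72 = 288$)
$\frac{649 + O{\left(58 \right)}}{L} = \frac{649 - 43}{288} = 606 \cdot \frac{1}{288} = \frac{101}{48}$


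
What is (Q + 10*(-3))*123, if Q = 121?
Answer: 11193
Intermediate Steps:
(Q + 10*(-3))*123 = (121 + 10*(-3))*123 = (121 - 30)*123 = 91*123 = 11193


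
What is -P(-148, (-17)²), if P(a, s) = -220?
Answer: 220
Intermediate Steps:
-P(-148, (-17)²) = -1*(-220) = 220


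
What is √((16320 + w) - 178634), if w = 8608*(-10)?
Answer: I*√248394 ≈ 498.39*I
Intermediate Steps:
w = -86080
√((16320 + w) - 178634) = √((16320 - 86080) - 178634) = √(-69760 - 178634) = √(-248394) = I*√248394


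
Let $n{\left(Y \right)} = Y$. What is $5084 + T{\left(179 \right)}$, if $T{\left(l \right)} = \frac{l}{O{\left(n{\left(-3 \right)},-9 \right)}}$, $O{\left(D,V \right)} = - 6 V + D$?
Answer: $\frac{259463}{51} \approx 5087.5$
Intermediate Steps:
$O{\left(D,V \right)} = D - 6 V$
$T{\left(l \right)} = \frac{l}{51}$ ($T{\left(l \right)} = \frac{l}{-3 - -54} = \frac{l}{-3 + 54} = \frac{l}{51}$)
$5084 + T{\left(179 \right)} = 5084 + \frac{1}{51} \cdot 179 = 5084 + \frac{179}{51} = \frac{259463}{51}$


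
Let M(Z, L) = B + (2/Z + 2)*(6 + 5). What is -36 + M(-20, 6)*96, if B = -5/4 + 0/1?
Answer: 9252/5 ≈ 1850.4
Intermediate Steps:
B = -5/4 (B = -5*¼ + 0*1 = -5/4 + 0 = -5/4 ≈ -1.2500)
M(Z, L) = 83/4 + 22/Z (M(Z, L) = -5/4 + (2/Z + 2)*(6 + 5) = -5/4 + (2 + 2/Z)*11 = -5/4 + (22 + 22/Z) = 83/4 + 22/Z)
-36 + M(-20, 6)*96 = -36 + (83/4 + 22/(-20))*96 = -36 + (83/4 + 22*(-1/20))*96 = -36 + (83/4 - 11/10)*96 = -36 + (393/20)*96 = -36 + 9432/5 = 9252/5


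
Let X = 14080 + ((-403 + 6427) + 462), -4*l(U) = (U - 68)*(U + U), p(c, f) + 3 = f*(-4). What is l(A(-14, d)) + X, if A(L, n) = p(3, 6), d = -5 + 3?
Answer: 38567/2 ≈ 19284.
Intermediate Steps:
d = -2
p(c, f) = -3 - 4*f (p(c, f) = -3 + f*(-4) = -3 - 4*f)
A(L, n) = -27 (A(L, n) = -3 - 4*6 = -3 - 24 = -27)
l(U) = -U*(-68 + U)/2 (l(U) = -(U - 68)*(U + U)/4 = -(-68 + U)*2*U/4 = -U*(-68 + U)/2)
X = 20566 (X = 14080 + (6024 + 462) = 14080 + 6486 = 20566)
l(A(-14, d)) + X = (1/2)*(-27)*(68 - 1*(-27)) + 20566 = (1/2)*(-27)*(68 + 27) + 20566 = (1/2)*(-27)*95 + 20566 = -2565/2 + 20566 = 38567/2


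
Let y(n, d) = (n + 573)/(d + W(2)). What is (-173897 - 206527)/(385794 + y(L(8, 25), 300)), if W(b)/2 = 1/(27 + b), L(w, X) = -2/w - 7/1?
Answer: -13241798592/13428783179 ≈ -0.98608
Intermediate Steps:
L(w, X) = -7 - 2/w (L(w, X) = -2/w - 7*1 = -2/w - 7 = -7 - 2/w)
W(b) = 2/(27 + b)
y(n, d) = (573 + n)/(2/29 + d) (y(n, d) = (n + 573)/(d + 2/(27 + 2)) = (573 + n)/(d + 2/29) = (573 + n)/(2/29 + d))
(-173897 - 206527)/(385794 + y(L(8, 25), 300)) = (-173897 - 206527)/(385794 + 29*(573 + (-7 - 2/8))/(2 + 29*300)) = -380424/(385794 + 29*(573 + (-7 - 2*1/8))/(2 + 8700)) = -380424/(385794 + 29*(573 + (-7 - 1/4))/8702) = -380424/(385794 + 29*(1/8702)*(573 - 29/4)) = -380424/(385794 + 29*(1/8702)*(2263/4)) = -380424/(385794 + 65627/34808) = -380424/13428783179/34808 = -380424*34808/13428783179 = -13241798592/13428783179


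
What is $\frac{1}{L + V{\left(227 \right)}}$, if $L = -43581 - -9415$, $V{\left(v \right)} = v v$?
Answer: $\frac{1}{17363} \approx 5.7594 \cdot 10^{-5}$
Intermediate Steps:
$V{\left(v \right)} = v^{2}$
$L = -34166$ ($L = -43581 + 9415 = -34166$)
$\frac{1}{L + V{\left(227 \right)}} = \frac{1}{-34166 + 227^{2}} = \frac{1}{-34166 + 51529} = \frac{1}{17363}$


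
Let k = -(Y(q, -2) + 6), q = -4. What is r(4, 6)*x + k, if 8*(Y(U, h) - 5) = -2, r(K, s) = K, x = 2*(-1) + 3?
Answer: -27/4 ≈ -6.7500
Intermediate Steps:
x = 1 (x = -2 + 3 = 1)
Y(U, h) = 19/4 (Y(U, h) = 5 + (⅛)*(-2) = 5 - ¼ = 19/4)
k = -43/4 (k = -(19/4 + 6) = -1*43/4 = -43/4 ≈ -10.750)
r(4, 6)*x + k = 4*1 - 43/4 = 4 - 43/4 = -27/4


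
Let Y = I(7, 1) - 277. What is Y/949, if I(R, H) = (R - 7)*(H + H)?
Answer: -277/949 ≈ -0.29189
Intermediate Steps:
I(R, H) = 2*H*(-7 + R) (I(R, H) = (-7 + R)*(2*H) = 2*H*(-7 + R))
Y = -277 (Y = 2*1*(-7 + 7) - 277 = 2*1*0 - 277 = 0 - 277 = -277)
Y/949 = -277/949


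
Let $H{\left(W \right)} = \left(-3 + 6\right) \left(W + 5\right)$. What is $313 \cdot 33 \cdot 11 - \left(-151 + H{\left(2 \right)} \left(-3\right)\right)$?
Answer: $113833$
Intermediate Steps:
$H{\left(W \right)} = 15 + 3 W$ ($H{\left(W \right)} = 3 \left(5 + W\right) = 15 + 3 W$)
$313 \cdot 33 \cdot 11 - \left(-151 + H{\left(2 \right)} \left(-3\right)\right) = 313 \cdot 33 \cdot 11 + \left(155 - \left(4 + \left(15 + 3 \cdot 2\right) \left(-3\right)\right)\right) = 313 \cdot 363 + \left(155 - \left(4 + \left(15 + 6\right) \left(-3\right)\right)\right) = 113619 + \left(155 - \left(4 + 21 \left(-3\right)\right)\right) = 113619 + \left(155 - \left(4 - 63\right)\right) = 113619 + \left(155 - -59\right) = 113619 + \left(155 + 59\right) = 113619 + 214 = 113833$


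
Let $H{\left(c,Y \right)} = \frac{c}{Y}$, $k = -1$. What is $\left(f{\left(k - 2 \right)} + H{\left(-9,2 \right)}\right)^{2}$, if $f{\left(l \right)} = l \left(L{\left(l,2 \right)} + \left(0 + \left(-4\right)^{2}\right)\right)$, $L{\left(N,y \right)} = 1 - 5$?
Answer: $\frac{6561}{4} \approx 1640.3$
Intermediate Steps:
$L{\left(N,y \right)} = -4$
$f{\left(l \right)} = 12 l$ ($f{\left(l \right)} = l \left(-4 + \left(0 + \left(-4\right)^{2}\right)\right) = l \left(-4 + \left(0 + 16\right)\right) = l \left(-4 + 16\right) = l 12 = 12 l$)
$\left(f{\left(k - 2 \right)} + H{\left(-9,2 \right)}\right)^{2} = \left(12 \left(-1 - 2\right) - \frac{9}{2}\right)^{2} = \left(12 \left(-3\right) - \frac{9}{2}\right)^{2} = \left(-36 - \frac{9}{2}\right)^{2} = \left(- \frac{81}{2}\right)^{2} = \frac{6561}{4}$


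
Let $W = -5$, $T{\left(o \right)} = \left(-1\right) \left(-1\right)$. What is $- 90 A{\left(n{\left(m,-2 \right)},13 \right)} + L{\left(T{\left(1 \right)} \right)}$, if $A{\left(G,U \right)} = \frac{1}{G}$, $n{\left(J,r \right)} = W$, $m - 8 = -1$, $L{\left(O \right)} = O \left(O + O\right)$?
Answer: $20$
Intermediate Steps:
$T{\left(o \right)} = 1$
$L{\left(O \right)} = 2 O^{2}$ ($L{\left(O \right)} = O 2 O = 2 O^{2}$)
$m = 7$ ($m = 8 - 1 = 7$)
$n{\left(J,r \right)} = -5$
$- 90 A{\left(n{\left(m,-2 \right)},13 \right)} + L{\left(T{\left(1 \right)} \right)} = - \frac{90}{-5} + 2 \cdot 1^{2} = \left(-90\right) \left(- \frac{1}{5}\right) + 2 \cdot 1 = 18 + 2 = 20$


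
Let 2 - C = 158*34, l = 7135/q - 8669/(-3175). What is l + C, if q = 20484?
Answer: -349046849579/65036700 ≈ -5366.9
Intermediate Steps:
l = 200229421/65036700 (l = 7135/20484 - 8669/(-3175) = 7135*(1/20484) - 8669*(-1/3175) = 7135/20484 + 8669/3175 = 200229421/65036700 ≈ 3.0787)
C = -5370 (C = 2 - 158*34 = 2 - 1*5372 = 2 - 5372 = -5370)
l + C = 200229421/65036700 - 5370 = -349046849579/65036700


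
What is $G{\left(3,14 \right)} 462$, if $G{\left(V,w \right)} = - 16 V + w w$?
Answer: $68376$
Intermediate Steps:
$G{\left(V,w \right)} = w^{2} - 16 V$ ($G{\left(V,w \right)} = - 16 V + w^{2} = w^{2} - 16 V$)
$G{\left(3,14 \right)} 462 = \left(14^{2} - 48\right) 462 = \left(196 - 48\right) 462 = 148 \cdot 462 = 68376$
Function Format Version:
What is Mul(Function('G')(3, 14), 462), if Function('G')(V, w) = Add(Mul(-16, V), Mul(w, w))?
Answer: 68376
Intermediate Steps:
Function('G')(V, w) = Add(Pow(w, 2), Mul(-16, V)) (Function('G')(V, w) = Add(Mul(-16, V), Pow(w, 2)) = Add(Pow(w, 2), Mul(-16, V)))
Mul(Function('G')(3, 14), 462) = Mul(Add(Pow(14, 2), Mul(-16, 3)), 462) = Mul(Add(196, -48), 462) = Mul(148, 462) = 68376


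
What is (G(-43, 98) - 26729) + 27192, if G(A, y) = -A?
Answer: 506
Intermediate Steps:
(G(-43, 98) - 26729) + 27192 = (-1*(-43) - 26729) + 27192 = (43 - 26729) + 27192 = -26686 + 27192 = 506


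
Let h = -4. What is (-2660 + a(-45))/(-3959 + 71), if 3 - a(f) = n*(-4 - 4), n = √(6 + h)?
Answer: 2657/3888 - √2/486 ≈ 0.68048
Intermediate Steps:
n = √2 (n = √(6 - 4) = √2 ≈ 1.4142)
a(f) = 3 + 8*√2 (a(f) = 3 - √2*(-4 - 4) = 3 - √2*(-8) = 3 - (-8)*√2 = 3 + 8*√2)
(-2660 + a(-45))/(-3959 + 71) = (-2660 + (3 + 8*√2))/(-3959 + 71) = (-2657 + 8*√2)/(-3888) = (-2657 + 8*√2)*(-1/3888) = 2657/3888 - √2/486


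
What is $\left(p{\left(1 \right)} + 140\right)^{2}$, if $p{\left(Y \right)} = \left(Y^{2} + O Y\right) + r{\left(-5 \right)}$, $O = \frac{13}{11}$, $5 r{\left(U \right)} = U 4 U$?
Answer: $\frac{3182656}{121} \approx 26303.0$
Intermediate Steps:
$r{\left(U \right)} = \frac{4 U^{2}}{5}$ ($r{\left(U \right)} = \frac{U 4 U}{5} = \frac{4 U U}{5} = \frac{4 U^{2}}{5}$)
$O = \frac{13}{11}$ ($O = 13 \cdot \frac{1}{11} = \frac{13}{11} \approx 1.1818$)
$p{\left(Y \right)} = 20 + Y^{2} + \frac{13 Y}{11}$ ($p{\left(Y \right)} = \left(Y^{2} + \frac{13 Y}{11}\right) + \frac{4 \left(-5\right)^{2}}{5} = \left(Y^{2} + \frac{13 Y}{11}\right) + \frac{4}{5} \cdot 25 = \left(Y^{2} + \frac{13 Y}{11}\right) + 20 = 20 + Y^{2} + \frac{13 Y}{11}$)
$\left(p{\left(1 \right)} + 140\right)^{2} = \left(\left(20 + 1^{2} + \frac{13}{11} \cdot 1\right) + 140\right)^{2} = \left(\left(20 + 1 + \frac{13}{11}\right) + 140\right)^{2} = \left(\frac{244}{11} + 140\right)^{2} = \left(\frac{1784}{11}\right)^{2} = \frac{3182656}{121}$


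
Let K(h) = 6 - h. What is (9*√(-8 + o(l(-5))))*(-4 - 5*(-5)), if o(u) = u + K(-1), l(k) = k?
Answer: 189*I*√6 ≈ 462.95*I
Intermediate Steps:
o(u) = 7 + u (o(u) = u + (6 - 1*(-1)) = u + (6 + 1) = u + 7 = 7 + u)
(9*√(-8 + o(l(-5))))*(-4 - 5*(-5)) = (9*√(-8 + (7 - 5)))*(-4 - 5*(-5)) = (9*√(-8 + 2))*(-4 + 25) = (9*√(-6))*21 = (9*(I*√6))*21 = (9*I*√6)*21 = 189*I*√6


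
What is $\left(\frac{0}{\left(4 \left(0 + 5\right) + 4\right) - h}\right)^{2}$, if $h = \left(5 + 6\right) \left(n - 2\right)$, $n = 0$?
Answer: $0$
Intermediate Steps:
$h = -22$ ($h = \left(5 + 6\right) \left(0 - 2\right) = 11 \left(-2\right) = -22$)
$\left(\frac{0}{\left(4 \left(0 + 5\right) + 4\right) - h}\right)^{2} = \left(\frac{0}{\left(4 \left(0 + 5\right) + 4\right) - -22}\right)^{2} = \left(\frac{0}{\left(4 \cdot 5 + 4\right) + 22}\right)^{2} = \left(\frac{0}{\left(20 + 4\right) + 22}\right)^{2} = \left(\frac{0}{24 + 22}\right)^{2} = \left(\frac{0}{46}\right)^{2} = \left(0 \cdot \frac{1}{46}\right)^{2} = 0^{2} = 0$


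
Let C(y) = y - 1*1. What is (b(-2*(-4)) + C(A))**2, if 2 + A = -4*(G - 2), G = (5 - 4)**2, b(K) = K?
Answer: 81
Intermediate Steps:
G = 1 (G = 1**2 = 1)
A = 2 (A = -2 - 4*(1 - 2) = -2 - 4*(-1) = -2 + 4 = 2)
C(y) = -1 + y (C(y) = y - 1 = -1 + y)
(b(-2*(-4)) + C(A))**2 = (-2*(-4) + (-1 + 2))**2 = (8 + 1)**2 = 9**2 = 81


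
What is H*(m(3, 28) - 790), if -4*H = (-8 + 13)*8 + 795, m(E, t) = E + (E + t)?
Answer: 157815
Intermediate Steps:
m(E, t) = t + 2*E
H = -835/4 (H = -((-8 + 13)*8 + 795)/4 = -(5*8 + 795)/4 = -(40 + 795)/4 = -1/4*835 = -835/4 ≈ -208.75)
H*(m(3, 28) - 790) = -835*((28 + 2*3) - 790)/4 = -835*((28 + 6) - 790)/4 = -835*(34 - 790)/4 = -835/4*(-756) = 157815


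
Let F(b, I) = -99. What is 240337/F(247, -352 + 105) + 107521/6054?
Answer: -481451873/199782 ≈ -2409.9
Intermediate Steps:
240337/F(247, -352 + 105) + 107521/6054 = 240337/(-99) + 107521/6054 = 240337*(-1/99) + 107521*(1/6054) = -240337/99 + 107521/6054 = -481451873/199782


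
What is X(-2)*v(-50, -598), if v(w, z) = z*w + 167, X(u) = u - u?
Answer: 0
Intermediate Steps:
X(u) = 0
v(w, z) = 167 + w*z (v(w, z) = w*z + 167 = 167 + w*z)
X(-2)*v(-50, -598) = 0*(167 - 50*(-598)) = 0*(167 + 29900) = 0*30067 = 0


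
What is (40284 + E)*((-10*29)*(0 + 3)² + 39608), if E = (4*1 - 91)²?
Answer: 1770465294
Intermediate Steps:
E = 7569 (E = (4 - 91)² = (-87)² = 7569)
(40284 + E)*((-10*29)*(0 + 3)² + 39608) = (40284 + 7569)*((-10*29)*(0 + 3)² + 39608) = 47853*(-290*3² + 39608) = 47853*(-290*9 + 39608) = 47853*(-2610 + 39608) = 47853*36998 = 1770465294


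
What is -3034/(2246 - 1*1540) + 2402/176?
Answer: 290457/31064 ≈ 9.3503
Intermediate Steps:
-3034/(2246 - 1*1540) + 2402/176 = -3034/(2246 - 1540) + 2402*(1/176) = -3034/706 + 1201/88 = -3034*1/706 + 1201/88 = -1517/353 + 1201/88 = 290457/31064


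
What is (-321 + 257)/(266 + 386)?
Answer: -16/163 ≈ -0.098160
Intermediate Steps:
(-321 + 257)/(266 + 386) = -64/652 = -64*1/652 = -16/163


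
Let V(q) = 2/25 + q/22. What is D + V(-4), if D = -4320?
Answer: -1188028/275 ≈ -4320.1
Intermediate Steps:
V(q) = 2/25 + q/22 (V(q) = 2*(1/25) + q*(1/22) = 2/25 + q/22)
D + V(-4) = -4320 + (2/25 + (1/22)*(-4)) = -4320 + (2/25 - 2/11) = -4320 - 28/275 = -1188028/275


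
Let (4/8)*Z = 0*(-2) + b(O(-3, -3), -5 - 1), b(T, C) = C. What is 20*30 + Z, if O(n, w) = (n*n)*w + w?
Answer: 588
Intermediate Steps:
O(n, w) = w + w*n**2 (O(n, w) = n**2*w + w = w*n**2 + w = w + w*n**2)
Z = -12 (Z = 2*(0*(-2) + (-5 - 1)) = 2*(0 - 6) = 2*(-6) = -12)
20*30 + Z = 20*30 - 12 = 600 - 12 = 588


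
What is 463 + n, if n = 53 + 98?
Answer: 614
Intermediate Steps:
n = 151
463 + n = 463 + 151 = 614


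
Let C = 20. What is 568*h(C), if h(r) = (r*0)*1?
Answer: 0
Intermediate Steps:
h(r) = 0 (h(r) = 0*1 = 0)
568*h(C) = 568*0 = 0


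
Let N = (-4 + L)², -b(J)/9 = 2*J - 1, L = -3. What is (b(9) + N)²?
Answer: 10816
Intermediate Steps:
b(J) = 9 - 18*J (b(J) = -9*(2*J - 1) = -9*(-1 + 2*J) = 9 - 18*J)
N = 49 (N = (-4 - 3)² = (-7)² = 49)
(b(9) + N)² = ((9 - 18*9) + 49)² = ((9 - 162) + 49)² = (-153 + 49)² = (-104)² = 10816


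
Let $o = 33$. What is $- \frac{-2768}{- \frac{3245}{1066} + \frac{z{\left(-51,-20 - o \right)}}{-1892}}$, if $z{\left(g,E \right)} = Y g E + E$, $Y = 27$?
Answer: $- \frac{32457568}{487679} \approx -66.555$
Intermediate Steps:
$z{\left(g,E \right)} = E + 27 E g$ ($z{\left(g,E \right)} = 27 g E + E = 27 E g + E = E + 27 E g$)
$- \frac{-2768}{- \frac{3245}{1066} + \frac{z{\left(-51,-20 - o \right)}}{-1892}} = - \frac{-2768}{- \frac{3245}{1066} + \frac{\left(-20 - 33\right) \left(1 + 27 \left(-51\right)\right)}{-1892}} = - \frac{-2768}{\left(-3245\right) \frac{1}{1066} + \left(-20 - 33\right) \left(1 - 1377\right) \left(- \frac{1}{1892}\right)} = - \frac{-2768}{- \frac{3245}{1066} + \left(-53\right) \left(-1376\right) \left(- \frac{1}{1892}\right)} = - \frac{-2768}{- \frac{3245}{1066} + 72928 \left(- \frac{1}{1892}\right)} = - \frac{-2768}{- \frac{3245}{1066} - \frac{424}{11}} = - \frac{-2768}{- \frac{487679}{11726}} = - \frac{\left(-2768\right) \left(-11726\right)}{487679} = \left(-1\right) \frac{32457568}{487679} = - \frac{32457568}{487679}$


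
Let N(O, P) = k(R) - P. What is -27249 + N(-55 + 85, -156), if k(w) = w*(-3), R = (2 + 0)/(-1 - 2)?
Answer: -27091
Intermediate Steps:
R = -⅔ (R = 2/(-3) = 2*(-⅓) = -⅔ ≈ -0.66667)
k(w) = -3*w
N(O, P) = 2 - P (N(O, P) = -3*(-⅔) - P = 2 - P)
-27249 + N(-55 + 85, -156) = -27249 + (2 - 1*(-156)) = -27249 + (2 + 156) = -27249 + 158 = -27091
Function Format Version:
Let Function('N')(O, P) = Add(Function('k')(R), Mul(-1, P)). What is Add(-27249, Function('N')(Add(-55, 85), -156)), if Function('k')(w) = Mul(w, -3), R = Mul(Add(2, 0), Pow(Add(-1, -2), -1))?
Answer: -27091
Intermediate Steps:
R = Rational(-2, 3) (R = Mul(2, Pow(-3, -1)) = Mul(2, Rational(-1, 3)) = Rational(-2, 3) ≈ -0.66667)
Function('k')(w) = Mul(-3, w)
Function('N')(O, P) = Add(2, Mul(-1, P)) (Function('N')(O, P) = Add(Mul(-3, Rational(-2, 3)), Mul(-1, P)) = Add(2, Mul(-1, P)))
Add(-27249, Function('N')(Add(-55, 85), -156)) = Add(-27249, Add(2, Mul(-1, -156))) = Add(-27249, Add(2, 156)) = Add(-27249, 158) = -27091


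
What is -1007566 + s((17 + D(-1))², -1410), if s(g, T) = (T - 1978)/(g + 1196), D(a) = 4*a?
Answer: -196475854/195 ≈ -1.0076e+6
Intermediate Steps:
s(g, T) = (-1978 + T)/(1196 + g)
-1007566 + s((17 + D(-1))², -1410) = -1007566 + (-1978 - 1410)/(1196 + (17 + 4*(-1))²) = -1007566 - 3388/(1196 + (17 - 4)²) = -1007566 - 3388/(1196 + 13²) = -1007566 - 3388/(1196 + 169) = -1007566 - 3388/1365 = -1007566 + (1/1365)*(-3388) = -1007566 - 484/195 = -196475854/195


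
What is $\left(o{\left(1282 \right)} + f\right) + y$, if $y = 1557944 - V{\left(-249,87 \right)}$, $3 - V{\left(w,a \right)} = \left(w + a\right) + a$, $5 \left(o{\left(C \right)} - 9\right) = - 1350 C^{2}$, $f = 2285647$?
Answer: $-439907958$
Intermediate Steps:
$o{\left(C \right)} = 9 - 270 C^{2}$ ($o{\left(C \right)} = 9 + \frac{\left(-1350\right) C^{2}}{5} = 9 - 270 C^{2}$)
$V{\left(w,a \right)} = 3 - w - 2 a$ ($V{\left(w,a \right)} = 3 - \left(\left(w + a\right) + a\right) = 3 - \left(\left(a + w\right) + a\right) = 3 - \left(w + 2 a\right) = 3 - w - 2 a$)
$y = 1557866$ ($y = 1557944 - \left(3 - -249 - 174\right) = 1557944 - \left(3 + 249 - 174\right) = 1557944 - 78 = 1557866$)
$\left(o{\left(1282 \right)} + f\right) + y = \left(\left(9 - 270 \cdot 1282^{2}\right) + 2285647\right) + 1557866 = \left(\left(9 - 443751480\right) + 2285647\right) + 1557866 = \left(-443751471 + 2285647\right) + 1557866 = -441465824 + 1557866 = -439907958$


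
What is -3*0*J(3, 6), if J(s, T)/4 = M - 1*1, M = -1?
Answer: 0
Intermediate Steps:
J(s, T) = -8 (J(s, T) = 4*(-1 - 1*1) = 4*(-1 - 1) = 4*(-2) = -8)
-3*0*J(3, 6) = -3*0*(-8) = -0*(-8) = -1*0 = 0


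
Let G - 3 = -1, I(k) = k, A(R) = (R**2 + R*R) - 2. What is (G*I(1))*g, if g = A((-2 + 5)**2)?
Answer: 320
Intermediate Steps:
A(R) = -2 + 2*R**2 (A(R) = (R**2 + R**2) - 2 = 2*R**2 - 2 = -2 + 2*R**2)
g = 160 (g = -2 + 2*((-2 + 5)**2)**2 = -2 + 2*(3**2)**2 = -2 + 2*9**2 = -2 + 2*81 = -2 + 162 = 160)
G = 2 (G = 3 - 1 = 2)
(G*I(1))*g = (2*1)*160 = 2*160 = 320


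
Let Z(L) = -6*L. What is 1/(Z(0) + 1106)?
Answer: 1/1106 ≈ 0.00090416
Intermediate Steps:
1/(Z(0) + 1106) = 1/(-6*0 + 1106) = 1/(0 + 1106) = 1/1106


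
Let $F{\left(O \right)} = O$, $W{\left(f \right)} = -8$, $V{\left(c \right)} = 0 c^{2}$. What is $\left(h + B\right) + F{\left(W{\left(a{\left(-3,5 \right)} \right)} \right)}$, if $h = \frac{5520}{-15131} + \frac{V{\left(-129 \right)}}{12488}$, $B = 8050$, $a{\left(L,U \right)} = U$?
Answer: $\frac{121677982}{15131} \approx 8041.6$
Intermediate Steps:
$V{\left(c \right)} = 0$
$h = - \frac{5520}{15131}$ ($h = \frac{5520}{-15131} + \frac{0}{12488} = 5520 \left(- \frac{1}{15131}\right) + 0 \cdot \frac{1}{12488} = - \frac{5520}{15131} + 0 = - \frac{5520}{15131} \approx -0.36481$)
$\left(h + B\right) + F{\left(W{\left(a{\left(-3,5 \right)} \right)} \right)} = \left(- \frac{5520}{15131} + 8050\right) - 8 = \frac{121799030}{15131} - 8 = \frac{121677982}{15131}$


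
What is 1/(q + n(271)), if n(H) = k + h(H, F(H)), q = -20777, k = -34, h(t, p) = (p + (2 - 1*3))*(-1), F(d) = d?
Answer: -1/21081 ≈ -4.7436e-5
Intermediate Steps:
h(t, p) = 1 - p (h(t, p) = (p + (2 - 3))*(-1) = (p - 1)*(-1) = (-1 + p)*(-1) = 1 - p)
n(H) = -33 - H (n(H) = -34 + (1 - H) = -33 - H)
1/(q + n(271)) = 1/(-20777 + (-33 - 1*271)) = 1/(-20777 + (-33 - 271)) = 1/(-20777 - 304) = 1/(-21081) = -1/21081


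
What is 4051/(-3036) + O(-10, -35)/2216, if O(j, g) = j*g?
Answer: -494651/420486 ≈ -1.1764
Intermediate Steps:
O(j, g) = g*j
4051/(-3036) + O(-10, -35)/2216 = 4051/(-3036) - 35*(-10)/2216 = 4051*(-1/3036) + 350*(1/2216) = -4051/3036 + 175/1108 = -494651/420486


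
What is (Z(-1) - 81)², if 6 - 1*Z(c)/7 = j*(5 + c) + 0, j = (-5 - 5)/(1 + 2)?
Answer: 26569/9 ≈ 2952.1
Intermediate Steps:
j = -10/3 ≈ -3.3333
Z(c) = 476/3 + 70*c/3 (Z(c) = 42 - 7*(-10*(5 + c)/3 + 0) = 42 - 7*((-50/3 - 10*c/3) + 0) = 42 - 7*(-50/3 - 10*c/3) = 42 + (350/3 + 70*c/3) = 476/3 + 70*c/3)
(Z(-1) - 81)² = ((476/3 + (70/3)*(-1)) - 81)² = ((476/3 - 70/3) - 81)² = (406/3 - 81)² = (163/3)² = 26569/9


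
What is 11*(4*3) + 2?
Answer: 134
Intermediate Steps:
11*(4*3) + 2 = 11*12 + 2 = 132 + 2 = 134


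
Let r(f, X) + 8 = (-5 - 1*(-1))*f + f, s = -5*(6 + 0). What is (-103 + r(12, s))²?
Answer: 21609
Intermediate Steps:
s = -30 (s = -5*6 = -30)
r(f, X) = -8 - 3*f (r(f, X) = -8 + ((-5 - 1*(-1))*f + f) = -8 + ((-5 + 1)*f + f) = -8 + (-4*f + f) = -8 - 3*f)
(-103 + r(12, s))² = (-103 + (-8 - 3*12))² = (-103 + (-8 - 36))² = (-103 - 44)² = (-147)² = 21609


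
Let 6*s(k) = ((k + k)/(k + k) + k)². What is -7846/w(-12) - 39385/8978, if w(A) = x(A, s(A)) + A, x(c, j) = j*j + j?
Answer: -3124104943/134086430 ≈ -23.299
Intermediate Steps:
s(k) = (1 + k)²/6 (s(k) = ((k + k)/(k + k) + k)²/6 = ((2*k)/((2*k)) + k)²/6 = ((2*k)*(1/(2*k)) + k)²/6 = (1 + k)²/6)
x(c, j) = j + j² (x(c, j) = j² + j = j + j²)
w(A) = A + (1 + A)²*(1 + (1 + A)²/6)/6 (w(A) = ((1 + A)²/6)*(1 + (1 + A)²/6) + A = (1 + A)²*(1 + (1 + A)²/6)/6 + A = A + (1 + A)²*(1 + (1 + A)²/6)/6)
-7846/w(-12) - 39385/8978 = -7846/(-12 + (1 - 12)²*(6 + (1 - 12)²)/36) - 39385/8978 = -7846/(-12 + (1/36)*(-11)²*(6 + (-11)²)) - 39385*1/8978 = -7846/(-12 + (1/36)*121*(6 + 121)) - 39385/8978 = -7846/(-12 + (1/36)*121*127) - 39385/8978 = -7846/(-12 + 15367/36) - 39385/8978 = -7846/14935/36 - 39385/8978 = -7846*36/14935 - 39385/8978 = -282456/14935 - 39385/8978 = -3124104943/134086430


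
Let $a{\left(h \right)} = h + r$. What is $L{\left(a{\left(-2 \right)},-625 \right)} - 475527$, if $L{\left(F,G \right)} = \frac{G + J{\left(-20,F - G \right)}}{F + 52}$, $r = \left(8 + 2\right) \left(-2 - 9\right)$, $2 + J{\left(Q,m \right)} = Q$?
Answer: $- \frac{28530973}{60} \approx -4.7552 \cdot 10^{5}$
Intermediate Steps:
$J{\left(Q,m \right)} = -2 + Q$
$r = -110$ ($r = 10 \left(-11\right) = -110$)
$a{\left(h \right)} = -110 + h$ ($a{\left(h \right)} = h - 110 = -110 + h$)
$L{\left(F,G \right)} = \frac{-22 + G}{52 + F}$ ($L{\left(F,G \right)} = \frac{G - 22}{F + 52} = \frac{G - 22}{52 + F} = \frac{-22 + G}{52 + F}$)
$L{\left(a{\left(-2 \right)},-625 \right)} - 475527 = \frac{-22 - 625}{52 - 112} - 475527 = \frac{1}{52 - 112} \left(-647\right) - 475527 = \frac{1}{-60} \left(-647\right) - 475527 = \left(- \frac{1}{60}\right) \left(-647\right) - 475527 = \frac{647}{60} - 475527 = - \frac{28530973}{60}$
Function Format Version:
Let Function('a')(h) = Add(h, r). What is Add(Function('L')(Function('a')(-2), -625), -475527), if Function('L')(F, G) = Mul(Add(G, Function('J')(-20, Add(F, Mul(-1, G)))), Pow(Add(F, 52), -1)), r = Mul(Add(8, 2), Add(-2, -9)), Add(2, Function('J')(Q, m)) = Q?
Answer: Rational(-28530973, 60) ≈ -4.7552e+5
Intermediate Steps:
Function('J')(Q, m) = Add(-2, Q)
r = -110 (r = Mul(10, -11) = -110)
Function('a')(h) = Add(-110, h) (Function('a')(h) = Add(h, -110) = Add(-110, h))
Function('L')(F, G) = Mul(Pow(Add(52, F), -1), Add(-22, G)) (Function('L')(F, G) = Mul(Add(G, Add(-2, -20)), Pow(Add(F, 52), -1)) = Mul(Add(G, -22), Pow(Add(52, F), -1)) = Mul(Add(-22, G), Pow(Add(52, F), -1)) = Mul(Pow(Add(52, F), -1), Add(-22, G)))
Add(Function('L')(Function('a')(-2), -625), -475527) = Add(Mul(Pow(Add(52, Add(-110, -2)), -1), Add(-22, -625)), -475527) = Add(Mul(Pow(Add(52, -112), -1), -647), -475527) = Add(Mul(Pow(-60, -1), -647), -475527) = Add(Mul(Rational(-1, 60), -647), -475527) = Add(Rational(647, 60), -475527) = Rational(-28530973, 60)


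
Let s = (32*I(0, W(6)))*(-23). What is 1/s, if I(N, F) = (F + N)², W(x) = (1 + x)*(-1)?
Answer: -1/36064 ≈ -2.7728e-5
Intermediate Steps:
W(x) = -1 - x
s = -36064 (s = (32*((-1 - 1*6) + 0)²)*(-23) = (32*((-1 - 6) + 0)²)*(-23) = (32*(-7 + 0)²)*(-23) = (32*(-7)²)*(-23) = (32*49)*(-23) = 1568*(-23) = -36064)
1/s = 1/(-36064) = -1/36064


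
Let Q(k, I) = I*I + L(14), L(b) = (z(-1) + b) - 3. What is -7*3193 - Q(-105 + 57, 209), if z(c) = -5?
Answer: -66038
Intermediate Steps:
L(b) = -8 + b (L(b) = (-5 + b) - 3 = -8 + b)
Q(k, I) = 6 + I² (Q(k, I) = I*I + (-8 + 14) = I² + 6 = 6 + I²)
-7*3193 - Q(-105 + 57, 209) = -7*3193 - (6 + 209²) = -22351 - (6 + 43681) = -22351 - 1*43687 = -22351 - 43687 = -66038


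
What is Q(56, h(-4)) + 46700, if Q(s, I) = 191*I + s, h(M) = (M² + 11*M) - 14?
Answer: 38734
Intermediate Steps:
h(M) = -14 + M² + 11*M
Q(s, I) = s + 191*I
Q(56, h(-4)) + 46700 = (56 + 191*(-14 + (-4)² + 11*(-4))) + 46700 = (56 + 191*(-14 + 16 - 44)) + 46700 = (56 + 191*(-42)) + 46700 = (56 - 8022) + 46700 = -7966 + 46700 = 38734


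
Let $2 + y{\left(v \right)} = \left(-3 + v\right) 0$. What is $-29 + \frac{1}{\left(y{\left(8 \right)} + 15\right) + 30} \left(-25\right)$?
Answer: $- \frac{1272}{43} \approx -29.581$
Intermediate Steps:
$y{\left(v \right)} = -2$ ($y{\left(v \right)} = -2 + \left(-3 + v\right) 0 = -2 + 0 = -2$)
$-29 + \frac{1}{\left(y{\left(8 \right)} + 15\right) + 30} \left(-25\right) = -29 + \frac{1}{\left(-2 + 15\right) + 30} \left(-25\right) = -29 + \frac{1}{13 + 30} \left(-25\right) = -29 + \frac{1}{43} \left(-25\right) = -29 - \frac{25}{43} = - \frac{1272}{43}$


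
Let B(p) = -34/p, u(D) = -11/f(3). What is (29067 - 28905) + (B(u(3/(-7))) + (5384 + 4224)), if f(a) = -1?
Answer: 107436/11 ≈ 9766.9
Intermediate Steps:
u(D) = 11 (u(D) = -11/(-1) = -11*(-1) = 11)
(29067 - 28905) + (B(u(3/(-7))) + (5384 + 4224)) = (29067 - 28905) + (-34/11 + (5384 + 4224)) = 162 + (-34*1/11 + 9608) = 162 + (-34/11 + 9608) = 162 + 105654/11 = 107436/11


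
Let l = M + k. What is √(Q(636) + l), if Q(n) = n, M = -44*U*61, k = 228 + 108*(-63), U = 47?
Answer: 2*I*√33022 ≈ 363.44*I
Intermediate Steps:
k = -6576 (k = 228 - 6804 = -6576)
M = -126148 (M = -44*47*61 = -2068*61 = -126148)
l = -132724 (l = -126148 - 6576 = -132724)
√(Q(636) + l) = √(636 - 132724) = √(-132088) = 2*I*√33022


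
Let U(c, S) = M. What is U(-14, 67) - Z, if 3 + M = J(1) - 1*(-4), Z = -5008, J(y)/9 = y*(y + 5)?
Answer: 5063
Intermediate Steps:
J(y) = 9*y*(5 + y) (J(y) = 9*(y*(y + 5)) = 9*(y*(5 + y)) = 9*y*(5 + y))
M = 55 (M = -3 + (9*1*(5 + 1) - 1*(-4)) = -3 + (9*1*6 + 4) = -3 + (54 + 4) = -3 + 58 = 55)
U(c, S) = 55
U(-14, 67) - Z = 55 - 1*(-5008) = 55 + 5008 = 5063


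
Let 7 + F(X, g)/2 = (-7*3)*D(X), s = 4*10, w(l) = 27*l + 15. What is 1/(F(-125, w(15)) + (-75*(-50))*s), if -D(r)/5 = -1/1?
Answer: 1/149776 ≈ 6.6766e-6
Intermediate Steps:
D(r) = 5 (D(r) = -(-5)/1 = -(-5) = -5*(-1) = 5)
w(l) = 15 + 27*l
s = 40
F(X, g) = -224 (F(X, g) = -14 + 2*(-7*3*5) = -14 + 2*(-21*5) = -14 + 2*(-105) = -14 - 210 = -224)
1/(F(-125, w(15)) + (-75*(-50))*s) = 1/(-224 - 75*(-50)*40) = 1/(-224 + 3750*40) = 1/(-224 + 150000) = 1/149776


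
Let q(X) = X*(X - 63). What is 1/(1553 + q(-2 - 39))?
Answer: 1/5817 ≈ 0.00017191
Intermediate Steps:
q(X) = X*(-63 + X)
1/(1553 + q(-2 - 39)) = 1/(1553 + (-2 - 39)*(-63 + (-2 - 39))) = 1/(1553 - 41*(-63 - 41)) = 1/(1553 - 41*(-104)) = 1/(1553 + 4264) = 1/5817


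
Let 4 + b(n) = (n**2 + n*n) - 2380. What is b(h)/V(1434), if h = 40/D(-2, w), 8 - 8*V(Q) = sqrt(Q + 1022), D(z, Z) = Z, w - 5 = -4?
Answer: -6528/299 - 1632*sqrt(614)/299 ≈ -157.08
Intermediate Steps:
w = 1 (w = 5 - 4 = 1)
V(Q) = 1 - sqrt(1022 + Q)/8 (V(Q) = 1 - sqrt(Q + 1022)/8 = 1 - sqrt(1022 + Q)/8)
h = 40 (h = 40/1 = 40*1 = 40)
b(n) = -2384 + 2*n**2 (b(n) = -4 + ((n**2 + n*n) - 2380) = -4 + ((n**2 + n**2) - 2380) = -4 + (2*n**2 - 2380) = -4 + (-2380 + 2*n**2) = -2384 + 2*n**2)
b(h)/V(1434) = (-2384 + 2*40**2)/(1 - sqrt(1022 + 1434)/8) = (-2384 + 2*1600)/(1 - sqrt(614)/4) = (-2384 + 3200)/(1 - sqrt(614)/4) = 816/(1 - sqrt(614)/4)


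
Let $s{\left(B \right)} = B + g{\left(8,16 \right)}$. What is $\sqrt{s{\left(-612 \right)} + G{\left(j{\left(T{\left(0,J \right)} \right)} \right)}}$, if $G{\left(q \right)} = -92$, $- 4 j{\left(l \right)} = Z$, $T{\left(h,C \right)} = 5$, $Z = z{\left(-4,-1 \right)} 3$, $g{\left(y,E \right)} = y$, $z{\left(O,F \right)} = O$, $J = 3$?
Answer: $2 i \sqrt{174} \approx 26.382 i$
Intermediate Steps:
$Z = -12$ ($Z = \left(-4\right) 3 = -12$)
$j{\left(l \right)} = 3$ ($j{\left(l \right)} = \left(- \frac{1}{4}\right) \left(-12\right) = 3$)
$s{\left(B \right)} = 8 + B$ ($s{\left(B \right)} = B + 8 = 8 + B$)
$\sqrt{s{\left(-612 \right)} + G{\left(j{\left(T{\left(0,J \right)} \right)} \right)}} = \sqrt{\left(8 - 612\right) - 92} = \sqrt{-604 - 92} = \sqrt{-696} = 2 i \sqrt{174}$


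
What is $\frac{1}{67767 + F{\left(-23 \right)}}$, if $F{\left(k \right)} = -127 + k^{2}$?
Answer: $\frac{1}{68169} \approx 1.4669 \cdot 10^{-5}$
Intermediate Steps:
$\frac{1}{67767 + F{\left(-23 \right)}} = \frac{1}{67767 - \left(127 - \left(-23\right)^{2}\right)} = \frac{1}{67767 + \left(-127 + 529\right)} = \frac{1}{67767 + 402} = \frac{1}{68169}$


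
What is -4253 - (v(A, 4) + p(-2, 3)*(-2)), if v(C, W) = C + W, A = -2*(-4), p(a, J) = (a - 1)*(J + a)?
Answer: -4271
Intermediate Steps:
p(a, J) = (-1 + a)*(J + a)
A = 8
-4253 - (v(A, 4) + p(-2, 3)*(-2)) = -4253 - ((8 + 4) + ((-2)**2 - 1*3 - 1*(-2) + 3*(-2))*(-2)) = -4253 - (12 + (4 - 3 + 2 - 6)*(-2)) = -4253 - (12 - 3*(-2)) = -4253 - (12 + 6) = -4253 - 1*18 = -4253 - 18 = -4271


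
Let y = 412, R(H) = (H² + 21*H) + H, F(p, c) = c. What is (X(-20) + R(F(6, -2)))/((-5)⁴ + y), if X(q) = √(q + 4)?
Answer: -40/1037 + 4*I/1037 ≈ -0.038573 + 0.0038573*I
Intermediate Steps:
X(q) = √(4 + q)
R(H) = H² + 22*H
(X(-20) + R(F(6, -2)))/((-5)⁴ + y) = (√(4 - 20) - 2*(22 - 2))/((-5)⁴ + 412) = (√(-16) - 2*20)/(625 + 412) = (4*I - 40)/1037 = (-40 + 4*I)*(1/1037) = -40/1037 + 4*I/1037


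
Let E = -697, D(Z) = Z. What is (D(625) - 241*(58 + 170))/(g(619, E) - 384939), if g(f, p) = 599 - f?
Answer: 54323/384959 ≈ 0.14111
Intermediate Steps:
(D(625) - 241*(58 + 170))/(g(619, E) - 384939) = (625 - 241*(58 + 170))/((599 - 1*619) - 384939) = (625 - 241*228)/((599 - 619) - 384939) = (625 - 54948)/(-20 - 384939) = -54323/(-384959) = -54323*(-1/384959) = 54323/384959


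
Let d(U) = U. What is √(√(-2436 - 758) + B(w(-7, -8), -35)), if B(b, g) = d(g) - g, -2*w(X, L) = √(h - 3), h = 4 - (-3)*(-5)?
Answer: (-3194)^(¼) ≈ 5.3158 + 5.3158*I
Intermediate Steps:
h = -11 (h = 4 - 1*15 = 4 - 15 = -11)
w(X, L) = -I*√14/2 (w(X, L) = -√(-11 - 3)/2 = -I*√14/2)
B(b, g) = 0 (B(b, g) = g - g = 0)
√(√(-2436 - 758) + B(w(-7, -8), -35)) = √(√(-2436 - 758) + 0) = √(√(-3194) + 0) = √(I*√3194 + 0) = √(I*√3194) = 3194^(¼)*√I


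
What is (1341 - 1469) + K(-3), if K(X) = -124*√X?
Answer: -128 - 124*I*√3 ≈ -128.0 - 214.77*I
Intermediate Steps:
(1341 - 1469) + K(-3) = (1341 - 1469) - 124*I*√3 = -128 - 124*I*√3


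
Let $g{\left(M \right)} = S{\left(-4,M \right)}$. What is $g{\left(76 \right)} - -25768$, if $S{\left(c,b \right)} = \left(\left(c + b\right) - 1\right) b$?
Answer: $31164$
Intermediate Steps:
$S{\left(c,b \right)} = b \left(-1 + b + c\right)$ ($S{\left(c,b \right)} = \left(\left(b + c\right) - 1\right) b = \left(-1 + b + c\right) b = b \left(-1 + b + c\right)$)
$g{\left(M \right)} = M \left(-5 + M\right)$ ($g{\left(M \right)} = M \left(-1 + M - 4\right) = M \left(-5 + M\right)$)
$g{\left(76 \right)} - -25768 = 76 \left(-5 + 76\right) - -25768 = 76 \cdot 71 + 25768 = 5396 + 25768 = 31164$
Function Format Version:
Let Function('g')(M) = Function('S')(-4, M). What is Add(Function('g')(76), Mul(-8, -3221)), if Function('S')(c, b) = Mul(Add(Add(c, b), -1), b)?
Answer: 31164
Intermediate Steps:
Function('S')(c, b) = Mul(b, Add(-1, b, c)) (Function('S')(c, b) = Mul(Add(Add(b, c), -1), b) = Mul(Add(-1, b, c), b) = Mul(b, Add(-1, b, c)))
Function('g')(M) = Mul(M, Add(-5, M)) (Function('g')(M) = Mul(M, Add(-1, M, -4)) = Mul(M, Add(-5, M)))
Add(Function('g')(76), Mul(-8, -3221)) = Add(Mul(76, Add(-5, 76)), Mul(-8, -3221)) = Add(Mul(76, 71), 25768) = Add(5396, 25768) = 31164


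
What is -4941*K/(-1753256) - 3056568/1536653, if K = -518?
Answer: -4645957133211/1347073046084 ≈ -3.4489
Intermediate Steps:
-4941*K/(-1753256) - 3056568/1536653 = -4941*(-518)/(-1753256) - 3056568/1536653 = 2559438*(-1/1753256) - 3056568*1/1536653 = -1279719/876628 - 3056568/1536653 = -4645957133211/1347073046084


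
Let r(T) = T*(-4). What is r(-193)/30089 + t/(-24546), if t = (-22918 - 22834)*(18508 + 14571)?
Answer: 22768813247912/369282297 ≈ 61657.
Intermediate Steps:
r(T) = -4*T
t = -1513430408 (t = -45752*33079 = -1513430408)
r(-193)/30089 + t/(-24546) = -4*(-193)/30089 - 1513430408/(-24546) = 772*(1/30089) - 1513430408*(-1/24546) = 772/30089 + 756715204/12273 = 22768813247912/369282297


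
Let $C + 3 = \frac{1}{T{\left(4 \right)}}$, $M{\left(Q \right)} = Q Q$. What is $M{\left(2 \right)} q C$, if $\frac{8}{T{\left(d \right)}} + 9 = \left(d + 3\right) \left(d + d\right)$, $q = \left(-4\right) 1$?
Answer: $-46$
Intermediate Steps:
$q = -4$
$T{\left(d \right)} = \frac{8}{-9 + 2 d \left(3 + d\right)}$ ($T{\left(d \right)} = \frac{8}{-9 + \left(d + 3\right) \left(d + d\right)} = \frac{8}{-9 + \left(3 + d\right) 2 d} = \frac{8}{-9 + 2 d \left(3 + d\right)}$)
$M{\left(Q \right)} = Q^{2}$
$C = \frac{23}{8}$ ($C = -3 + \frac{1}{8 \frac{1}{-9 + 2 \cdot 4^{2} + 6 \cdot 4}} = -3 + \frac{1}{8 \frac{1}{-9 + 2 \cdot 16 + 24}} = -3 + \frac{1}{8 \frac{1}{-9 + 32 + 24}} = -3 + \frac{1}{8 \cdot \frac{1}{47}} = -3 + \frac{1}{\frac{8}{47}} = -3 + \frac{47}{8} = \frac{23}{8} \approx 2.875$)
$M{\left(2 \right)} q C = 2^{2} \left(-4\right) \frac{23}{8} = 4 \left(-4\right) \frac{23}{8} = \left(-16\right) \frac{23}{8} = -46$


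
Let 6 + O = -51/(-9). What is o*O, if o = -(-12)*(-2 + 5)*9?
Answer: -108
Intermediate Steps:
O = -⅓ (O = -6 - 51/(-9) = -6 - 51*(-⅑) = -6 + 17/3 = -⅓ ≈ -0.33333)
o = 324 (o = -(-12)*3*9 = -3*(-12)*9 = 36*9 = 324)
o*O = 324*(-⅓) = -108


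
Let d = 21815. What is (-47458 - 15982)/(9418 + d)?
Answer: -63440/31233 ≈ -2.0312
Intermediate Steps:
(-47458 - 15982)/(9418 + d) = (-47458 - 15982)/(9418 + 21815) = -63440/31233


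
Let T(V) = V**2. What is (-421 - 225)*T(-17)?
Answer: -186694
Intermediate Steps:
(-421 - 225)*T(-17) = (-421 - 225)*(-17)**2 = -646*289 = -186694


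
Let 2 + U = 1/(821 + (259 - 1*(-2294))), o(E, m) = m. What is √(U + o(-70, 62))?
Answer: √683035934/3374 ≈ 7.7460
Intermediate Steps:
U = -6747/3374 (U = -2 + 1/(821 + (259 - 1*(-2294))) = -2 + 1/(821 + (259 + 2294)) = -2 + 1/(821 + 2553) = -2 + 1/3374 = -6747/3374 ≈ -1.9997)
√(U + o(-70, 62)) = √(-6747/3374 + 62) = √(202441/3374) = √683035934/3374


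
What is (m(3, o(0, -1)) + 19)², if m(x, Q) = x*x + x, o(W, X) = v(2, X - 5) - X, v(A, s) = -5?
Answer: 961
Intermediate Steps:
o(W, X) = -5 - X
m(x, Q) = x + x² (m(x, Q) = x² + x = x + x²)
(m(3, o(0, -1)) + 19)² = (3*(1 + 3) + 19)² = (3*4 + 19)² = (12 + 19)² = 31² = 961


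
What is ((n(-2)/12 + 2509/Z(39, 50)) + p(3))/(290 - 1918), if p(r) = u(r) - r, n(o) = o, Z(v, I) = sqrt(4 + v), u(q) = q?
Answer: 1/9768 - 2509*sqrt(43)/70004 ≈ -0.23492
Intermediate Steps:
p(r) = 0 (p(r) = r - r = 0)
((n(-2)/12 + 2509/Z(39, 50)) + p(3))/(290 - 1918) = ((-2/12 + 2509/(sqrt(4 + 39))) + 0)/(290 - 1918) = ((-2*1/12 + 2509/(sqrt(43))) + 0)/(-1628) = ((-1/6 + 2509*(sqrt(43)/43)) + 0)*(-1/1628) = ((-1/6 + 2509*sqrt(43)/43) + 0)*(-1/1628) = (-1/6 + 2509*sqrt(43)/43)*(-1/1628) = 1/9768 - 2509*sqrt(43)/70004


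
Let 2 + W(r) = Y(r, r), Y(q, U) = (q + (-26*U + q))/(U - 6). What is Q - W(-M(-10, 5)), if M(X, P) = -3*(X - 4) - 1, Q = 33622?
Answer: 1581312/47 ≈ 33645.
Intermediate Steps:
M(X, P) = 11 - 3*X (M(X, P) = -3*(-4 + X) - 1 = (12 - 3*X) - 1 = 11 - 3*X)
Y(q, U) = (-26*U + 2*q)/(-6 + U) (Y(q, U) = (q + (q - 26*U))/(-6 + U) = (-26*U + 2*q)/(-6 + U))
W(r) = -2 - 24*r/(-6 + r) (W(r) = -2 + 2*(r - 13*r)/(-6 + r) = -2 + 2*(-12*r)/(-6 + r) = -2 - 24*r/(-6 + r))
Q - W(-M(-10, 5)) = 33622 - 2*(6 - (-13)*(11 - 3*(-10)))/(-6 - (11 - 3*(-10))) = 33622 - 2*(6 - (-13)*(11 + 30))/(-6 - (11 + 30)) = 33622 - 2*(6 - (-13)*41)/(-6 - 1*41) = 33622 - 2*(6 - 13*(-41))/(-6 - 41) = 33622 - 2*(6 + 533)/(-47) = 33622 - 2*(-1)*539/47 = 33622 - 1*(-1078/47) = 33622 + 1078/47 = 1581312/47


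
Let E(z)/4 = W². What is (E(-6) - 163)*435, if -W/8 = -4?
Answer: 1710855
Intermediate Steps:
W = 32 (W = -8*(-4) = 32)
E(z) = 4096 (E(z) = 4*32² = 4*1024 = 4096)
(E(-6) - 163)*435 = (4096 - 163)*435 = 3933*435 = 1710855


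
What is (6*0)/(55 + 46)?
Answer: 0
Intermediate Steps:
(6*0)/(55 + 46) = 0/101 = (1/101)*0 = 0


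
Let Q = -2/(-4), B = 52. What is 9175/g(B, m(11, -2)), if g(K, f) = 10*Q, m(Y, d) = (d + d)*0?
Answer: 1835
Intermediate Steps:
Q = ½ (Q = -2*(-¼) = ½ ≈ 0.50000)
m(Y, d) = 0 (m(Y, d) = (2*d)*0 = 0)
g(K, f) = 5 (g(K, f) = 10*(½) = 5)
9175/g(B, m(11, -2)) = 9175/5 = 9175*(⅕) = 1835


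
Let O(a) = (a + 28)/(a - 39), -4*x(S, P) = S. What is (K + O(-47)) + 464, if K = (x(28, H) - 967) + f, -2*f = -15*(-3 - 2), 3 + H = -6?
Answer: -23533/43 ≈ -547.28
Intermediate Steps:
H = -9 (H = -3 - 6 = -9)
x(S, P) = -S/4
f = -75/2 (f = -(-15)*(-3 - 2)/2 = -(-15)*(-5)/2 = -½*75 = -75/2 ≈ -37.500)
K = -2023/2 (K = (-¼*28 - 967) - 75/2 = (-7 - 967) - 75/2 = -974 - 75/2 = -2023/2 ≈ -1011.5)
O(a) = (28 + a)/(-39 + a)
(K + O(-47)) + 464 = (-2023/2 + (28 - 47)/(-39 - 47)) + 464 = (-2023/2 - 19/(-86)) + 464 = (-2023/2 - 1/86*(-19)) + 464 = (-2023/2 + 19/86) + 464 = -43485/43 + 464 = -23533/43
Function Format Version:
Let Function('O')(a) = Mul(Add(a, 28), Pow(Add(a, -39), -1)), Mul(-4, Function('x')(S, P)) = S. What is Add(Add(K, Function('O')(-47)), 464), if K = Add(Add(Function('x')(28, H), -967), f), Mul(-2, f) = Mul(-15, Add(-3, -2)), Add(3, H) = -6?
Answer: Rational(-23533, 43) ≈ -547.28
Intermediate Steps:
H = -9 (H = Add(-3, -6) = -9)
Function('x')(S, P) = Mul(Rational(-1, 4), S)
f = Rational(-75, 2) (f = Mul(Rational(-1, 2), Mul(-15, Add(-3, -2))) = Mul(Rational(-1, 2), Mul(-15, -5)) = Mul(Rational(-1, 2), 75) = Rational(-75, 2) ≈ -37.500)
K = Rational(-2023, 2) (K = Add(Add(Mul(Rational(-1, 4), 28), -967), Rational(-75, 2)) = Add(Add(-7, -967), Rational(-75, 2)) = Add(-974, Rational(-75, 2)) = Rational(-2023, 2) ≈ -1011.5)
Function('O')(a) = Mul(Pow(Add(-39, a), -1), Add(28, a)) (Function('O')(a) = Mul(Add(28, a), Pow(Add(-39, a), -1)) = Mul(Pow(Add(-39, a), -1), Add(28, a)))
Add(Add(K, Function('O')(-47)), 464) = Add(Add(Rational(-2023, 2), Mul(Pow(Add(-39, -47), -1), Add(28, -47))), 464) = Add(Add(Rational(-2023, 2), Mul(Pow(-86, -1), -19)), 464) = Add(Add(Rational(-2023, 2), Mul(Rational(-1, 86), -19)), 464) = Add(Add(Rational(-2023, 2), Rational(19, 86)), 464) = Add(Rational(-43485, 43), 464) = Rational(-23533, 43)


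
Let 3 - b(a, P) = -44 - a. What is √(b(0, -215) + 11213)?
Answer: 2*√2815 ≈ 106.11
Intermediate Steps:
b(a, P) = 47 + a (b(a, P) = 3 - (-44 - a) = 3 + (44 + a) = 47 + a)
√(b(0, -215) + 11213) = √((47 + 0) + 11213) = √(47 + 11213) = √11260 = 2*√2815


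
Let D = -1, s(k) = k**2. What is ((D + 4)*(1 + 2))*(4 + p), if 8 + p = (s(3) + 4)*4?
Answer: 432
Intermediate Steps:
p = 44 (p = -8 + (3**2 + 4)*4 = -8 + (9 + 4)*4 = -8 + 13*4 = -8 + 52 = 44)
((D + 4)*(1 + 2))*(4 + p) = ((-1 + 4)*(1 + 2))*(4 + 44) = (3*3)*48 = 9*48 = 432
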